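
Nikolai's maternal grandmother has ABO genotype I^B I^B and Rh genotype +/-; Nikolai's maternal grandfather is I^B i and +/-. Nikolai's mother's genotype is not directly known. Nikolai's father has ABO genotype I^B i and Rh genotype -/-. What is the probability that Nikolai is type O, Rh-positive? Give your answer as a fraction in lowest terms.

Nikolai's mother's ABO genotype from I^B I^B × I^B i: 1/2 I^B I^B, 1/2 I^B i.
Crossing each possibility with the father I^B i and summing P(type O): 1/2·0 + 1/2·1/4 = 1/8.
Similarly for Rh via the mother's Rh distribution: P(Rh+) = 1/2.
Independent loci: 1/8 × 1/2 = 1/16.

1/16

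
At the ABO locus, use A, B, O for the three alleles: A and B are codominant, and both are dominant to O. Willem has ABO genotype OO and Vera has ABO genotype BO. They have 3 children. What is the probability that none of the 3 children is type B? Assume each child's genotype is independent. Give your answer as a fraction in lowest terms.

ABO cross OO × BO → 1/2 O, 1/2 B.
So P(type B) = 1/2 per child.
P(not type B) = 1/2 for one child; (1/2)^3 = 1/8.

1/8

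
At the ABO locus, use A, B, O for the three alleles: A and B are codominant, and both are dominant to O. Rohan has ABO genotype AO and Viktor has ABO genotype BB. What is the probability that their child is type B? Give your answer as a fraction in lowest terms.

ABO cross AO × BB → offspring phenotypes: 1/2 B, 1/2 AB.
So P(type B) = 1/2.

1/2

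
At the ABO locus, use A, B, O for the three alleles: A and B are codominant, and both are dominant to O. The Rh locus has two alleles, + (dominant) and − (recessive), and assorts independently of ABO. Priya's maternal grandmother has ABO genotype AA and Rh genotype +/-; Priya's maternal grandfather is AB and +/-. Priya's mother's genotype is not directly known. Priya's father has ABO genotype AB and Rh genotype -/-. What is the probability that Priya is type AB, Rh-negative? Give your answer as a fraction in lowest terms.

1/4

Priya's mother's ABO genotype from AA × AB: 1/2 AA, 1/2 AB.
Crossing each possibility with the father AB and summing P(type AB): 1/2·1/2 + 1/2·1/2 = 1/2.
Similarly for Rh via the mother's Rh distribution: P(Rh-) = 1/2.
Independent loci: 1/2 × 1/2 = 1/4.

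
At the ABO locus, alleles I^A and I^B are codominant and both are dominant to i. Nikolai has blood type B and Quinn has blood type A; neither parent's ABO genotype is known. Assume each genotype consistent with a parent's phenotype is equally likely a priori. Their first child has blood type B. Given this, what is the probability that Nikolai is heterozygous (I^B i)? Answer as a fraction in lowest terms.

Possible genotypes: Nikolai ∈ {I^B I^B, I^B i}; Quinn ∈ {I^A I^A, I^A i}.
Weight each parental genotype pair by prior × P(type-B child):
  I^B I^B × I^A i: posterior weight 2/3.
  I^B i × I^A i: posterior weight 1/3.
Sum the posterior weight over pairs where Nikolai is I^B i: 1/3.

1/3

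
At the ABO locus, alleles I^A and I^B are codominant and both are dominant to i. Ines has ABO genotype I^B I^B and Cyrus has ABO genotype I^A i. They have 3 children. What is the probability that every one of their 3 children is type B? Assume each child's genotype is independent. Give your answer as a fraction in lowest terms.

1/8

ABO cross I^B I^B × I^A i → 1/2 B, 1/2 AB.
So P(type B) = 1/2 per child.
All 3 independent: (1/2)^3 = 1/8.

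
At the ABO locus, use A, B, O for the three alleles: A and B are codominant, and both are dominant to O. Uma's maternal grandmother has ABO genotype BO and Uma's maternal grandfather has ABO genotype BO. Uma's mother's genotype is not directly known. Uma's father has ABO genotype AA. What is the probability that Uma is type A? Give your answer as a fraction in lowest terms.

Uma's mother's ABO genotype from BO × BO: 1/4 BB, 1/2 BO, 1/4 OO.
Crossing each possibility with the father AA and summing P(type A): 1/4·0 + 1/2·1/2 + 1/4·1 = 1/2.

1/2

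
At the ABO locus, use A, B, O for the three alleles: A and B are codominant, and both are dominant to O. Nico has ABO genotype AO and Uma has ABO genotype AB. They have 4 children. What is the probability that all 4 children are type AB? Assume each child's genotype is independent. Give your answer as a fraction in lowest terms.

ABO cross AO × AB → 1/2 A, 1/4 B, 1/4 AB.
So P(type AB) = 1/4 per child.
All 4 independent: (1/4)^4 = 1/256.

1/256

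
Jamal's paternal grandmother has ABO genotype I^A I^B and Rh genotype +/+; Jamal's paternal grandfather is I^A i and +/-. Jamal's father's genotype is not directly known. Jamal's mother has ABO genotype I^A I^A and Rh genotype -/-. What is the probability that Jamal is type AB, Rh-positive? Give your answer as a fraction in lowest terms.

Jamal's father's ABO genotype from I^A I^B × I^A i: 1/4 I^A I^A, 1/4 I^A I^B, 1/4 I^A i, 1/4 I^B i.
Crossing each possibility with the mother I^A I^A and summing P(type AB): 1/4·0 + 1/4·1/2 + 1/4·0 + 1/4·1/2 = 1/4.
Similarly for Rh via the father's Rh distribution: P(Rh+) = 3/4.
Independent loci: 1/4 × 3/4 = 3/16.

3/16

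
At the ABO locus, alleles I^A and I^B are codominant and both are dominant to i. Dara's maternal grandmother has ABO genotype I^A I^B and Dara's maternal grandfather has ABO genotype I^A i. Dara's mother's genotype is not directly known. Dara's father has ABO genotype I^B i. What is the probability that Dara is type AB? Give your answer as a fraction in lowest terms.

1/4

Dara's mother's ABO genotype from I^A I^B × I^A i: 1/4 I^A I^A, 1/4 I^A I^B, 1/4 I^A i, 1/4 I^B i.
Crossing each possibility with the father I^B i and summing P(type AB): 1/4·1/2 + 1/4·1/4 + 1/4·1/4 + 1/4·0 = 1/4.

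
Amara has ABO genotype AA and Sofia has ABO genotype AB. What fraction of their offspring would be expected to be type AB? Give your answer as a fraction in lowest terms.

ABO cross AA × AB → offspring phenotypes: 1/2 A, 1/2 AB.
So P(type AB) = 1/2.

1/2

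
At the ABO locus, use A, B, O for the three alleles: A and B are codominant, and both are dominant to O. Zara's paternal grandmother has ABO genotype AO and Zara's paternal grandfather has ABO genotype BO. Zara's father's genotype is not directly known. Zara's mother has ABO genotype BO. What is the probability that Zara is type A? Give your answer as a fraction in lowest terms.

1/8

Zara's father's ABO genotype from AO × BO: 1/4 AB, 1/4 AO, 1/4 BO, 1/4 OO.
Crossing each possibility with the mother BO and summing P(type A): 1/4·1/4 + 1/4·1/4 + 1/4·0 + 1/4·0 = 1/8.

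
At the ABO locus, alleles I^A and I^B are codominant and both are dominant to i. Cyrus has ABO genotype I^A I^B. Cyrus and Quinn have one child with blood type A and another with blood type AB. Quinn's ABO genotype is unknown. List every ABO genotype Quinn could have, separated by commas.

For each candidate genotype of Quinn, check whether crossing it with I^A I^B can produce every observed child phenotype.
  I^A I^A → possible child types {A, AB} ✓
  I^A I^B → possible child types {A, B, AB} ✓
  I^A i → possible child types {A, B, AB} ✓
  I^B I^B → possible child types {B, AB} ✗
  I^B i → possible child types {A, B, AB} ✓
  i i → possible child types {A, B} ✗

I^A I^A, I^A I^B, I^A i, I^B i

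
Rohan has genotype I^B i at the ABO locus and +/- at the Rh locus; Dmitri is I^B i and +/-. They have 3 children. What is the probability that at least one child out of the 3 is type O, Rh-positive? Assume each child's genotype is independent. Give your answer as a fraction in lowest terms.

1899/4096

ABO cross I^B i × I^B i → 1/4 O, 3/4 B.
Rh cross +/- × +/- → 3/4 Rh+, 1/4 Rh-; so P(type O, Rh-positive) = 1/4 × 3/4 = 3/16 per child.
P(none) = (13/16)^3 = 2197/4096; P(at least one) = 1 − 2197/4096 = 1899/4096.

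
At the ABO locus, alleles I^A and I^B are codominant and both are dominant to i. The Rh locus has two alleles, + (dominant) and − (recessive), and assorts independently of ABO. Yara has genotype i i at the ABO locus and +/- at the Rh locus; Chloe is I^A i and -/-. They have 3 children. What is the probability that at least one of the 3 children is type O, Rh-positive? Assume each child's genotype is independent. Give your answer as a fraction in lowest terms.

ABO cross i i × I^A i → 1/2 O, 1/2 A.
Rh cross +/- × -/- → 1/2 Rh+, 1/2 Rh-; so P(type O, Rh-positive) = 1/2 × 1/2 = 1/4 per child.
P(none) = (3/4)^3 = 27/64; P(at least one) = 1 − 27/64 = 37/64.

37/64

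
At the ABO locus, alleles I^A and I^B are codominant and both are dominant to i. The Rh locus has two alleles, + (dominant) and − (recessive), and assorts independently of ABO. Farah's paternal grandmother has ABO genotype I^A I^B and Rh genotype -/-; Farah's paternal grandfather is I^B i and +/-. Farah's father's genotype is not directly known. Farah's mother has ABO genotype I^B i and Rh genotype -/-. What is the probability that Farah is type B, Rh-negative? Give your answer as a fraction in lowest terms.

Farah's father's ABO genotype from I^A I^B × I^B i: 1/4 I^A I^B, 1/4 I^A i, 1/4 I^B I^B, 1/4 I^B i.
Crossing each possibility with the mother I^B i and summing P(type B): 1/4·1/2 + 1/4·1/4 + 1/4·1 + 1/4·3/4 = 5/8.
Similarly for Rh via the father's Rh distribution: P(Rh-) = 3/4.
Independent loci: 5/8 × 3/4 = 15/32.

15/32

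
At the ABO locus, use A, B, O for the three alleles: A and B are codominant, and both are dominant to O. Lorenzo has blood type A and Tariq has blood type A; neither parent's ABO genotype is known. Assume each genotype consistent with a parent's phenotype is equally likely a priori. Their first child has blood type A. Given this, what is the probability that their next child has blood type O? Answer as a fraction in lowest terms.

Possible genotypes: Lorenzo ∈ {AA, AO}; Tariq ∈ {AA, AO}.
Weight each parental genotype pair by prior × P(type-A child):
  AA × AA: posterior weight 4/15; P(next child type O) = 0.
  AA × AO: posterior weight 4/15; P(next child type O) = 0.
  AO × AA: posterior weight 4/15; P(next child type O) = 0.
  AO × AO: posterior weight 1/5; P(next child type O) = 1/4.
Weighted sum = 1/20.

1/20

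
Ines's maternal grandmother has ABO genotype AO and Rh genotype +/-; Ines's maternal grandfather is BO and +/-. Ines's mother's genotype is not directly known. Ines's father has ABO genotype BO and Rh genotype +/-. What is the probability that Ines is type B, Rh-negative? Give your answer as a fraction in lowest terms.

Ines's mother's ABO genotype from AO × BO: 1/4 AB, 1/4 AO, 1/4 BO, 1/4 OO.
Crossing each possibility with the father BO and summing P(type B): 1/4·1/2 + 1/4·1/4 + 1/4·3/4 + 1/4·1/2 = 1/2.
Similarly for Rh via the mother's Rh distribution: P(Rh-) = 1/4.
Independent loci: 1/2 × 1/4 = 1/8.

1/8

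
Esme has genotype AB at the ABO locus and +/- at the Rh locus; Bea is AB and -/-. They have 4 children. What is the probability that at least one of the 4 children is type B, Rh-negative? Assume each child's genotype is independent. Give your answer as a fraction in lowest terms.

1695/4096

ABO cross AB × AB → 1/4 A, 1/4 B, 1/2 AB.
Rh cross +/- × -/- → 1/2 Rh+, 1/2 Rh-; so P(type B, Rh-negative) = 1/4 × 1/2 = 1/8 per child.
P(none) = (7/8)^4 = 2401/4096; P(at least one) = 1 − 2401/4096 = 1695/4096.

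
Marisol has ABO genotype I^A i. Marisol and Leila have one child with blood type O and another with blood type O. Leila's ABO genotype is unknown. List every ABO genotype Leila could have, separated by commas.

I^A i, I^B i, i i

For each candidate genotype of Leila, check whether crossing it with I^A i can produce every observed child phenotype.
  I^A I^A → possible child types {A} ✗
  I^A I^B → possible child types {A, B, AB} ✗
  I^A i → possible child types {O, A} ✓
  I^B I^B → possible child types {B, AB} ✗
  I^B i → possible child types {O, A, B, AB} ✓
  i i → possible child types {O, A} ✓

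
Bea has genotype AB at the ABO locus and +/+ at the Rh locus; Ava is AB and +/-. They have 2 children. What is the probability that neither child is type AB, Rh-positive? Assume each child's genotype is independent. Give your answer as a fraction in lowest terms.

1/4

ABO cross AB × AB → 1/4 A, 1/4 B, 1/2 AB.
Rh cross +/+ × +/- → 1 Rh+; so P(type AB, Rh-positive) = 1/2 × 1 = 1/2 per child.
P(not type AB, Rh-positive) = 1/2 for one child; (1/2)^2 = 1/4.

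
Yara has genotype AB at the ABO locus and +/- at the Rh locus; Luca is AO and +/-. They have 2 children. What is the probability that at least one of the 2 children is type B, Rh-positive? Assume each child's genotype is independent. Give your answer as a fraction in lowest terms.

ABO cross AB × AO → 1/2 A, 1/4 B, 1/4 AB.
Rh cross +/- × +/- → 3/4 Rh+, 1/4 Rh-; so P(type B, Rh-positive) = 1/4 × 3/4 = 3/16 per child.
P(none) = (13/16)^2 = 169/256; P(at least one) = 1 − 169/256 = 87/256.

87/256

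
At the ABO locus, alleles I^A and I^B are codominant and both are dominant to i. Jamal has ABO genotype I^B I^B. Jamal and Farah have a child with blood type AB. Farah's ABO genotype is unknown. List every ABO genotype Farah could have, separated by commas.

I^A I^A, I^A I^B, I^A i

For each candidate genotype of Farah, check whether crossing it with I^B I^B can produce every observed child phenotype.
  I^A I^A → possible child types {AB} ✓
  I^A I^B → possible child types {B, AB} ✓
  I^A i → possible child types {B, AB} ✓
  I^B I^B → possible child types {B} ✗
  I^B i → possible child types {B} ✗
  i i → possible child types {B} ✗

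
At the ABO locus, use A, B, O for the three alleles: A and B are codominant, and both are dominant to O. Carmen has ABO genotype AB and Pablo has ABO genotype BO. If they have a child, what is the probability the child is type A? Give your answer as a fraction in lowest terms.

1/4

ABO cross AB × BO → offspring phenotypes: 1/4 A, 1/2 B, 1/4 AB.
So P(type A) = 1/4.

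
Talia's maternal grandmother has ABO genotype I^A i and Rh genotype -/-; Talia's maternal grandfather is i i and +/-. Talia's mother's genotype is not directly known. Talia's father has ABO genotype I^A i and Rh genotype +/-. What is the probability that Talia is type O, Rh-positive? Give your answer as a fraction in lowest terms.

15/64

Talia's mother's ABO genotype from I^A i × i i: 1/2 I^A i, 1/2 i i.
Crossing each possibility with the father I^A i and summing P(type O): 1/2·1/4 + 1/2·1/2 = 3/8.
Similarly for Rh via the mother's Rh distribution: P(Rh+) = 5/8.
Independent loci: 3/8 × 5/8 = 15/64.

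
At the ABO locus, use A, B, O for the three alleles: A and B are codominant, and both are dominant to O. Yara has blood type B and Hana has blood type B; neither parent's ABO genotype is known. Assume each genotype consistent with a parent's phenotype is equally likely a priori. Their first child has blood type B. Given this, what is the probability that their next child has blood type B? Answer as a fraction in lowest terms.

Possible genotypes: Yara ∈ {BB, BO}; Hana ∈ {BB, BO}.
Weight each parental genotype pair by prior × P(type-B child):
  BB × BB: posterior weight 4/15; P(next child type B) = 1.
  BB × BO: posterior weight 4/15; P(next child type B) = 1.
  BO × BB: posterior weight 4/15; P(next child type B) = 1.
  BO × BO: posterior weight 1/5; P(next child type B) = 3/4.
Weighted sum = 19/20.

19/20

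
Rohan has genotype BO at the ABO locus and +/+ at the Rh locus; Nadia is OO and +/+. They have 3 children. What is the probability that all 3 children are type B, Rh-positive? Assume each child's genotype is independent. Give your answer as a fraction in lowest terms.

ABO cross BO × OO → 1/2 O, 1/2 B.
Rh cross +/+ × +/+ → 1 Rh+; so P(type B, Rh-positive) = 1/2 × 1 = 1/2 per child.
All 3 independent: (1/2)^3 = 1/8.

1/8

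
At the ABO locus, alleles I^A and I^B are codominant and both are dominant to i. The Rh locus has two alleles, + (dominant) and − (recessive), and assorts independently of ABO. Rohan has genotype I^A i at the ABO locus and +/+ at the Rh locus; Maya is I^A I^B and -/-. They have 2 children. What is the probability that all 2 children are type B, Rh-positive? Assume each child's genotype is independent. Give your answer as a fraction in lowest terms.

ABO cross I^A i × I^A I^B → 1/2 A, 1/4 B, 1/4 AB.
Rh cross +/+ × -/- → 1 Rh+; so P(type B, Rh-positive) = 1/4 × 1 = 1/4 per child.
All 2 independent: (1/4)^2 = 1/16.

1/16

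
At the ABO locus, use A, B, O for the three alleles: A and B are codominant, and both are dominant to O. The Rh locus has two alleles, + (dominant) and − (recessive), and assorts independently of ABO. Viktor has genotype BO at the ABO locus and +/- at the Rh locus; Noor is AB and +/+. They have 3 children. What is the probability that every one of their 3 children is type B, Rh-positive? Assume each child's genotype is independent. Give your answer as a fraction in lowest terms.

1/8

ABO cross BO × AB → 1/4 A, 1/2 B, 1/4 AB.
Rh cross +/- × +/+ → 1 Rh+; so P(type B, Rh-positive) = 1/2 × 1 = 1/2 per child.
All 3 independent: (1/2)^3 = 1/8.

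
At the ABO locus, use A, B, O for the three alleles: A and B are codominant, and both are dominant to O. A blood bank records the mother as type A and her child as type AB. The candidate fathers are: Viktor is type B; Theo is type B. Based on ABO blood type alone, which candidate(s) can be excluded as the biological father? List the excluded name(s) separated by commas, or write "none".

A candidate is excluded only if no genotype consistent with his phenotype could produce a type AB child with a type A mother.
Every candidate has at least one consistent genotype combination, so none can be excluded.

none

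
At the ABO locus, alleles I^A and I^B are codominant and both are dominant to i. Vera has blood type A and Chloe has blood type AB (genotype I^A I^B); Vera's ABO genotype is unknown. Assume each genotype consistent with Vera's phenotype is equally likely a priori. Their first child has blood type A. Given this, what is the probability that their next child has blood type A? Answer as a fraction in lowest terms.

Possible genotypes: Vera ∈ {I^A I^A, I^A i}; Chloe ∈ {I^A I^B}.
Weight each parental genotype pair by prior × P(type-A child):
  I^A I^A × I^A I^B: posterior weight 1/2; P(next child type A) = 1/2.
  I^A i × I^A I^B: posterior weight 1/2; P(next child type A) = 1/2.
Weighted sum = 1/2.

1/2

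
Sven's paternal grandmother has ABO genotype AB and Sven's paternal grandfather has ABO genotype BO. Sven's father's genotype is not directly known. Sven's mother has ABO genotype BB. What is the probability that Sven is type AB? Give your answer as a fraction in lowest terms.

Sven's father's ABO genotype from AB × BO: 1/4 AB, 1/4 AO, 1/4 BB, 1/4 BO.
Crossing each possibility with the mother BB and summing P(type AB): 1/4·1/2 + 1/4·1/2 + 1/4·0 + 1/4·0 = 1/4.

1/4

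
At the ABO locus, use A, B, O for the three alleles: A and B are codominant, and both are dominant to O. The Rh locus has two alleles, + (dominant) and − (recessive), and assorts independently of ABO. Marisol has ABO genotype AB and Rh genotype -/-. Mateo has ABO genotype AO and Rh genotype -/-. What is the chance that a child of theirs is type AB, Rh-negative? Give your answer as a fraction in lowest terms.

ABO cross AB × AO → offspring phenotypes: 1/2 A, 1/4 B, 1/4 AB.
Rh cross -/- × -/- → 1 Rh-.
Independent loci: P(type AB, Rh-negative) = 1/4 × 1 = 1/4.

1/4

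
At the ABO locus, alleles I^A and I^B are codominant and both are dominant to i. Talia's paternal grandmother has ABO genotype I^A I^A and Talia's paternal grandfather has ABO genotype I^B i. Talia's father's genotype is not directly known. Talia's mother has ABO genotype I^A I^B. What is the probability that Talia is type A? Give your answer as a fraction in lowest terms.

3/8

Talia's father's ABO genotype from I^A I^A × I^B i: 1/2 I^A I^B, 1/2 I^A i.
Crossing each possibility with the mother I^A I^B and summing P(type A): 1/2·1/4 + 1/2·1/2 = 3/8.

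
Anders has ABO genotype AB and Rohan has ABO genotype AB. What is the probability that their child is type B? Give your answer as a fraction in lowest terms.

ABO cross AB × AB → offspring phenotypes: 1/4 A, 1/4 B, 1/2 AB.
So P(type B) = 1/4.

1/4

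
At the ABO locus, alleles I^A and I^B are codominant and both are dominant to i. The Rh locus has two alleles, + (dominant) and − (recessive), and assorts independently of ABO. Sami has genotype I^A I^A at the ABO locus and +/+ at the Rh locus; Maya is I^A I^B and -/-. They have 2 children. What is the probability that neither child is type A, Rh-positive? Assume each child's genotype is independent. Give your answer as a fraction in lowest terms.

ABO cross I^A I^A × I^A I^B → 1/2 A, 1/2 AB.
Rh cross +/+ × -/- → 1 Rh+; so P(type A, Rh-positive) = 1/2 × 1 = 1/2 per child.
P(not type A, Rh-positive) = 1/2 for one child; (1/2)^2 = 1/4.

1/4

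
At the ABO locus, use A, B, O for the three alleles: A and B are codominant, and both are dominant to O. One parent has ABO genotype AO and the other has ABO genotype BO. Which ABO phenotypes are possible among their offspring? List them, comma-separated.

Gametes from AO × BO give offspring ABO genotypes AB, AO, BO, OO, i.e. phenotypes O, A, B, AB.

O, A, B, AB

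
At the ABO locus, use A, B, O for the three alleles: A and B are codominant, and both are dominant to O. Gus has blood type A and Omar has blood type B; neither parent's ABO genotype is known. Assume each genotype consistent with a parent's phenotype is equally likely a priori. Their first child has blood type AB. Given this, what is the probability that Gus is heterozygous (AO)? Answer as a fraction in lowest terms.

Possible genotypes: Gus ∈ {AA, AO}; Omar ∈ {BB, BO}.
Weight each parental genotype pair by prior × P(type-AB child):
  AA × BB: posterior weight 4/9.
  AA × BO: posterior weight 2/9.
  AO × BB: posterior weight 2/9.
  AO × BO: posterior weight 1/9.
Sum the posterior weight over pairs where Gus is AO: 1/3.

1/3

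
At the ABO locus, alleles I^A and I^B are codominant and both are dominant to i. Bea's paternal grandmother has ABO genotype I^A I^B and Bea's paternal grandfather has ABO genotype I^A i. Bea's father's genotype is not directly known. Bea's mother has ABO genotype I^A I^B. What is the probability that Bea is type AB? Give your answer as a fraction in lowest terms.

3/8

Bea's father's ABO genotype from I^A I^B × I^A i: 1/4 I^A I^A, 1/4 I^A I^B, 1/4 I^A i, 1/4 I^B i.
Crossing each possibility with the mother I^A I^B and summing P(type AB): 1/4·1/2 + 1/4·1/2 + 1/4·1/4 + 1/4·1/4 = 3/8.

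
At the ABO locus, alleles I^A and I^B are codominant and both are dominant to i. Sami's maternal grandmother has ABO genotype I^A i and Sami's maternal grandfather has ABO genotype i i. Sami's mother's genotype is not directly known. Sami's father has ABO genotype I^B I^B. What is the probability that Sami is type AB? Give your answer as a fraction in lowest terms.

1/4

Sami's mother's ABO genotype from I^A i × i i: 1/2 I^A i, 1/2 i i.
Crossing each possibility with the father I^B I^B and summing P(type AB): 1/2·1/2 + 1/2·0 = 1/4.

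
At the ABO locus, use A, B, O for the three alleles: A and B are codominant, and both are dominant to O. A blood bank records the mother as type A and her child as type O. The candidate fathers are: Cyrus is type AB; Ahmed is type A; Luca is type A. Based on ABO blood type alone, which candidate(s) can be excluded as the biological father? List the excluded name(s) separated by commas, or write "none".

A candidate is excluded only if no genotype consistent with his phenotype could produce a type O child with a type A mother.
Cyrus (type AB): no genotype consistent with that phenotype can produce a type-O child with a type-A mother.

Cyrus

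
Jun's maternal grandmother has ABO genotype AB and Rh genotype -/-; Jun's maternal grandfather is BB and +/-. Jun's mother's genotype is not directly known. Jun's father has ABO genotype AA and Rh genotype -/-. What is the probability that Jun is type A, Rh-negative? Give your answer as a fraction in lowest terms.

3/16

Jun's mother's ABO genotype from AB × BB: 1/2 AB, 1/2 BB.
Crossing each possibility with the father AA and summing P(type A): 1/2·1/2 + 1/2·0 = 1/4.
Similarly for Rh via the mother's Rh distribution: P(Rh-) = 3/4.
Independent loci: 1/4 × 3/4 = 3/16.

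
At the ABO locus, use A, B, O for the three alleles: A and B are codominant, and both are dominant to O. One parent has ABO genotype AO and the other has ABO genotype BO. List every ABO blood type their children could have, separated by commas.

Gametes from AO × BO give offspring ABO genotypes AB, AO, BO, OO, i.e. phenotypes O, A, B, AB.

O, A, B, AB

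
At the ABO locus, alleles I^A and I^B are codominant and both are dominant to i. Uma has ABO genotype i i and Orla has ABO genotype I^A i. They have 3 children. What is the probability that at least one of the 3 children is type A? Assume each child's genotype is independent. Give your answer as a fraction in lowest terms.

7/8

ABO cross i i × I^A i → 1/2 O, 1/2 A.
So P(type A) = 1/2 per child.
P(none) = (1/2)^3 = 1/8; P(at least one) = 1 − 1/8 = 7/8.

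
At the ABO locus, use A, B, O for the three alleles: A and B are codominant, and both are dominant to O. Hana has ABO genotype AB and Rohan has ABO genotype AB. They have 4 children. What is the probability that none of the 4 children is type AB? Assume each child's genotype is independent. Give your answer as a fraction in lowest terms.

1/16

ABO cross AB × AB → 1/4 A, 1/4 B, 1/2 AB.
So P(type AB) = 1/2 per child.
P(not type AB) = 1/2 for one child; (1/2)^4 = 1/16.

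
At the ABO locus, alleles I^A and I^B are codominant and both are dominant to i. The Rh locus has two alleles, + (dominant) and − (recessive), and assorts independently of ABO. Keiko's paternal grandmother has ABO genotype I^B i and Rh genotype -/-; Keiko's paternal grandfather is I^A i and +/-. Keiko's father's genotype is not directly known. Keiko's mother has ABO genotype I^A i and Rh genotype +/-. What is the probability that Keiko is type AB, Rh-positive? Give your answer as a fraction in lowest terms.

5/64

Keiko's father's ABO genotype from I^B i × I^A i: 1/4 I^A I^B, 1/4 I^A i, 1/4 I^B i, 1/4 i i.
Crossing each possibility with the mother I^A i and summing P(type AB): 1/4·1/4 + 1/4·0 + 1/4·1/4 + 1/4·0 = 1/8.
Similarly for Rh via the father's Rh distribution: P(Rh+) = 5/8.
Independent loci: 1/8 × 5/8 = 5/64.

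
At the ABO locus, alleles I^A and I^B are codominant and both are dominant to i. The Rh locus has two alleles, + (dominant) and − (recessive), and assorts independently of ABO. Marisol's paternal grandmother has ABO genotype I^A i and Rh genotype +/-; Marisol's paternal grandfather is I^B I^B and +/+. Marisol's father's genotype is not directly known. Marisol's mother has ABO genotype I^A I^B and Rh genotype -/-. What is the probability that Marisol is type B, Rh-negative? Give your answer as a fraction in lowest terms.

Marisol's father's ABO genotype from I^A i × I^B I^B: 1/2 I^A I^B, 1/2 I^B i.
Crossing each possibility with the mother I^A I^B and summing P(type B): 1/2·1/4 + 1/2·1/2 = 3/8.
Similarly for Rh via the father's Rh distribution: P(Rh-) = 1/4.
Independent loci: 3/8 × 1/4 = 3/32.

3/32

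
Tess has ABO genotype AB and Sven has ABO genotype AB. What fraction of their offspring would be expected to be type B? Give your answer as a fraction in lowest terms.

1/4

ABO cross AB × AB → offspring phenotypes: 1/4 A, 1/4 B, 1/2 AB.
So P(type B) = 1/4.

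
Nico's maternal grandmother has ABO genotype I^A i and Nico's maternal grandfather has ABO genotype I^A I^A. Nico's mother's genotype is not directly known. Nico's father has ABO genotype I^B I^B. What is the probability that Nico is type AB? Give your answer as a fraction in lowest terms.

3/4

Nico's mother's ABO genotype from I^A i × I^A I^A: 1/2 I^A I^A, 1/2 I^A i.
Crossing each possibility with the father I^B I^B and summing P(type AB): 1/2·1 + 1/2·1/2 = 3/4.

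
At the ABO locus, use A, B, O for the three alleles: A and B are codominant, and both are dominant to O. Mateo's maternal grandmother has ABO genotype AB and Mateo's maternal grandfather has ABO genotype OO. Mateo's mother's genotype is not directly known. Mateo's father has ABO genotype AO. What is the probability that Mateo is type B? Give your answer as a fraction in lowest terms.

Mateo's mother's ABO genotype from AB × OO: 1/2 AO, 1/2 BO.
Crossing each possibility with the father AO and summing P(type B): 1/2·0 + 1/2·1/4 = 1/8.

1/8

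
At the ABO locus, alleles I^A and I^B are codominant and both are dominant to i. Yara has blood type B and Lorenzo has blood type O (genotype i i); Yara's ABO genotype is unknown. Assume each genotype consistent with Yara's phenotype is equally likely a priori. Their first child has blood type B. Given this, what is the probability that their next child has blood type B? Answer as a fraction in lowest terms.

5/6

Possible genotypes: Yara ∈ {I^B I^B, I^B i}; Lorenzo ∈ {i i}.
Weight each parental genotype pair by prior × P(type-B child):
  I^B I^B × i i: posterior weight 2/3; P(next child type B) = 1.
  I^B i × i i: posterior weight 1/3; P(next child type B) = 1/2.
Weighted sum = 5/6.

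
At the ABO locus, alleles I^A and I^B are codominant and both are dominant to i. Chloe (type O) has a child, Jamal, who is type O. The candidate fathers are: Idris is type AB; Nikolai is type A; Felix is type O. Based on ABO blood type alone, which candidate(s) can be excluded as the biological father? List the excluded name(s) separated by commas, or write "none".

Idris

A candidate is excluded only if no genotype consistent with his phenotype could produce a type O child with a type O mother.
Idris (type AB): no genotype consistent with that phenotype can produce a type-O child with a type-O mother.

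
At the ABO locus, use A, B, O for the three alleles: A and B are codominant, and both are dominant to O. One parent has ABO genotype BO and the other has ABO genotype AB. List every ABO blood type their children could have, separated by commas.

A, B, AB

Gametes from BO × AB give offspring ABO genotypes AB, AO, BB, BO, i.e. phenotypes A, B, AB.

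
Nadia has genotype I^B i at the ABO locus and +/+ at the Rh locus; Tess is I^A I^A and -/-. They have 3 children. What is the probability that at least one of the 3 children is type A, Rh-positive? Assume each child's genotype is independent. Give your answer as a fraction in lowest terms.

ABO cross I^B i × I^A I^A → 1/2 A, 1/2 AB.
Rh cross +/+ × -/- → 1 Rh+; so P(type A, Rh-positive) = 1/2 × 1 = 1/2 per child.
P(none) = (1/2)^3 = 1/8; P(at least one) = 1 − 1/8 = 7/8.

7/8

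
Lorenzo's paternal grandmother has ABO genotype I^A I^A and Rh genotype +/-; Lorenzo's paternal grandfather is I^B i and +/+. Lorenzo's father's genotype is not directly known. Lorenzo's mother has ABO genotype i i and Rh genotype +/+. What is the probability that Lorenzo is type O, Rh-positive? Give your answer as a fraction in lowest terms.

Lorenzo's father's ABO genotype from I^A I^A × I^B i: 1/2 I^A I^B, 1/2 I^A i.
Crossing each possibility with the mother i i and summing P(type O): 1/2·0 + 1/2·1/2 = 1/4.
Similarly for Rh via the father's Rh distribution: P(Rh+) = 1.
Independent loci: 1/4 × 1 = 1/4.

1/4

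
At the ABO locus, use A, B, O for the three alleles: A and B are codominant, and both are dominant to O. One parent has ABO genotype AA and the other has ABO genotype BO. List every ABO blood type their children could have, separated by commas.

A, AB

Gametes from AA × BO give offspring ABO genotypes AB, AO, i.e. phenotypes A, AB.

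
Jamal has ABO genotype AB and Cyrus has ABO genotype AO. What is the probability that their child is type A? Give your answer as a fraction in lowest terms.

ABO cross AB × AO → offspring phenotypes: 1/2 A, 1/4 B, 1/4 AB.
So P(type A) = 1/2.

1/2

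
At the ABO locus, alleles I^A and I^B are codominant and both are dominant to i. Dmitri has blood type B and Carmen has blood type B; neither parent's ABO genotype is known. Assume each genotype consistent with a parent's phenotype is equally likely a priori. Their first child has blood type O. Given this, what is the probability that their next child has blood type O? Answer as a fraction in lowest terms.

1/4

Possible genotypes: Dmitri ∈ {I^B I^B, I^B i}; Carmen ∈ {I^B I^B, I^B i}.
Weight each parental genotype pair by prior × P(type-O child):
  I^B i × I^B i: posterior weight 1; P(next child type O) = 1/4.
Weighted sum = 1/4.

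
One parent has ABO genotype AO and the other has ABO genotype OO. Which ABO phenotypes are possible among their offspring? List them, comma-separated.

Gametes from AO × OO give offspring ABO genotypes AO, OO, i.e. phenotypes O, A.

O, A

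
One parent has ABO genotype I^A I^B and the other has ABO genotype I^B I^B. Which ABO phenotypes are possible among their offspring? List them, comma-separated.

B, AB

Gametes from I^A I^B × I^B I^B give offspring ABO genotypes I^A I^B, I^B I^B, i.e. phenotypes B, AB.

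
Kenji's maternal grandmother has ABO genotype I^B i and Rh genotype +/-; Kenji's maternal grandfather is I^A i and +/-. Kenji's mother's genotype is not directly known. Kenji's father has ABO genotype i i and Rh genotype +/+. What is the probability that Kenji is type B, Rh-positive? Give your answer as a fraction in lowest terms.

Kenji's mother's ABO genotype from I^B i × I^A i: 1/4 I^A I^B, 1/4 I^A i, 1/4 I^B i, 1/4 i i.
Crossing each possibility with the father i i and summing P(type B): 1/4·1/2 + 1/4·0 + 1/4·1/2 + 1/4·0 = 1/4.
Similarly for Rh via the mother's Rh distribution: P(Rh+) = 1.
Independent loci: 1/4 × 1 = 1/4.

1/4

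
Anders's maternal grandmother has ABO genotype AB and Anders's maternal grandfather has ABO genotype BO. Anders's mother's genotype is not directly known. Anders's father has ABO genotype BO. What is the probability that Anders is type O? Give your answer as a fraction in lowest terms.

1/8

Anders's mother's ABO genotype from AB × BO: 1/4 AB, 1/4 AO, 1/4 BB, 1/4 BO.
Crossing each possibility with the father BO and summing P(type O): 1/4·0 + 1/4·1/4 + 1/4·0 + 1/4·1/4 = 1/8.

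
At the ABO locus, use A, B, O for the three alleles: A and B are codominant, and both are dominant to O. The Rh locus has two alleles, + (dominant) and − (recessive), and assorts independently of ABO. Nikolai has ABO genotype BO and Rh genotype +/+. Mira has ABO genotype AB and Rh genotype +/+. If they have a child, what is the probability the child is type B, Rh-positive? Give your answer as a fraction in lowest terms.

1/2

ABO cross BO × AB → offspring phenotypes: 1/4 A, 1/2 B, 1/4 AB.
Rh cross +/+ × +/+ → 1 Rh+.
Independent loci: P(type B, Rh-positive) = 1/2 × 1 = 1/2.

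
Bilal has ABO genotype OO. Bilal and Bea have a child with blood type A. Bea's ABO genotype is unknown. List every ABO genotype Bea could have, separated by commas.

For each candidate genotype of Bea, check whether crossing it with OO can produce every observed child phenotype.
  AA → possible child types {A} ✓
  AB → possible child types {A, B} ✓
  AO → possible child types {O, A} ✓
  BB → possible child types {B} ✗
  BO → possible child types {O, B} ✗
  OO → possible child types {O} ✗

AA, AB, AO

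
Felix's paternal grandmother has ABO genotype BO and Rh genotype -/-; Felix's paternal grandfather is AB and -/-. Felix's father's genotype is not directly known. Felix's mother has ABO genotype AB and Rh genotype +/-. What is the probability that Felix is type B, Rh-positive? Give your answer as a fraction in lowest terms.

3/16

Felix's father's ABO genotype from BO × AB: 1/4 AB, 1/4 AO, 1/4 BB, 1/4 BO.
Crossing each possibility with the mother AB and summing P(type B): 1/4·1/4 + 1/4·1/4 + 1/4·1/2 + 1/4·1/2 = 3/8.
Similarly for Rh via the father's Rh distribution: P(Rh+) = 1/2.
Independent loci: 3/8 × 1/2 = 3/16.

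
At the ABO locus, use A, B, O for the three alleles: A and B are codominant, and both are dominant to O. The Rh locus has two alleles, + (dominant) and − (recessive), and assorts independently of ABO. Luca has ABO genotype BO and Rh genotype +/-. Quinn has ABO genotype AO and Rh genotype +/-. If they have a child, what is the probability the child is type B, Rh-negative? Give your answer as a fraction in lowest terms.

ABO cross BO × AO → offspring phenotypes: 1/4 O, 1/4 A, 1/4 B, 1/4 AB.
Rh cross +/- × +/- → 3/4 Rh+, 1/4 Rh-.
Independent loci: P(type B, Rh-negative) = 1/4 × 1/4 = 1/16.

1/16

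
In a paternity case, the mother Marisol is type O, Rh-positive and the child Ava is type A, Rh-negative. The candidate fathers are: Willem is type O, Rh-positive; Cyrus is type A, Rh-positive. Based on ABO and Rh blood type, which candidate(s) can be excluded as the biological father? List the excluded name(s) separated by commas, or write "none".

Willem

A candidate is excluded only if no genotype consistent with his phenotype could produce a type A, Rh-negative child with a type O, Rh-positive mother.
Willem (type O, Rh+): no genotype consistent with that phenotype can produce a type-A Rh- child with a type-O mother.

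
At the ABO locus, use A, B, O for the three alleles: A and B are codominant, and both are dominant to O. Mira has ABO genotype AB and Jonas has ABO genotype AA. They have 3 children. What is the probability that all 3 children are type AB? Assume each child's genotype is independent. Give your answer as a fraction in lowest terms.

ABO cross AB × AA → 1/2 A, 1/2 AB.
So P(type AB) = 1/2 per child.
All 3 independent: (1/2)^3 = 1/8.

1/8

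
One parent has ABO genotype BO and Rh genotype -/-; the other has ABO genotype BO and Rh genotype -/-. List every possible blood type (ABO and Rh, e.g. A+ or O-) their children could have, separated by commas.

Gametes from BO × BO give offspring ABO genotypes BB, BO, OO, i.e. phenotypes O, B.
Rh cross -/- × -/- → phenotypes Rh-.
Combining independently: O-, B-.

O-, B-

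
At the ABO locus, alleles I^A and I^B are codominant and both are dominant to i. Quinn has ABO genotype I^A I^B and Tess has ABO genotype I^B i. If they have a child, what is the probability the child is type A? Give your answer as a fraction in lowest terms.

1/4

ABO cross I^A I^B × I^B i → offspring phenotypes: 1/4 A, 1/2 B, 1/4 AB.
So P(type A) = 1/4.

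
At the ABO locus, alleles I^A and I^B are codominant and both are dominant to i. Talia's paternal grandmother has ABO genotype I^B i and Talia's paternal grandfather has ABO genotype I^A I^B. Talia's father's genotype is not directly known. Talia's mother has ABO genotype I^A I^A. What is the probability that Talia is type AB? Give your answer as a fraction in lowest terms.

Talia's father's ABO genotype from I^B i × I^A I^B: 1/4 I^A I^B, 1/4 I^A i, 1/4 I^B I^B, 1/4 I^B i.
Crossing each possibility with the mother I^A I^A and summing P(type AB): 1/4·1/2 + 1/4·0 + 1/4·1 + 1/4·1/2 = 1/2.

1/2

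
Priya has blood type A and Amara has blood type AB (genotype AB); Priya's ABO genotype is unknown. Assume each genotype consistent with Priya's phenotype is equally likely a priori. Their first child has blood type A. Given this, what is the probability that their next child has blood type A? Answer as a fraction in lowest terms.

Possible genotypes: Priya ∈ {AA, AO}; Amara ∈ {AB}.
Weight each parental genotype pair by prior × P(type-A child):
  AA × AB: posterior weight 1/2; P(next child type A) = 1/2.
  AO × AB: posterior weight 1/2; P(next child type A) = 1/2.
Weighted sum = 1/2.

1/2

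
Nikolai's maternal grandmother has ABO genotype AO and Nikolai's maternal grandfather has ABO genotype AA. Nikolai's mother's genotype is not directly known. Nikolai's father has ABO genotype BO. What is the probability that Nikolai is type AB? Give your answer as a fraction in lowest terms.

Nikolai's mother's ABO genotype from AO × AA: 1/2 AA, 1/2 AO.
Crossing each possibility with the father BO and summing P(type AB): 1/2·1/2 + 1/2·1/4 = 3/8.

3/8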